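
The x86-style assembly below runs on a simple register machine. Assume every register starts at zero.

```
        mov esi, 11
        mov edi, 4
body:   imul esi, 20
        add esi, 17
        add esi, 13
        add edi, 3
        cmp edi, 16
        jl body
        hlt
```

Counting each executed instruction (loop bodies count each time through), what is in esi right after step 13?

5030

after mov esi, 11: esi=11
after mov edi, 4: edi=4
after imul esi, 20: esi=11*20=220
after add esi, 17: esi=220+17=237
after add esi, 13: esi=237+13=250
after add edi, 3: edi=4+3=7
cmp edi, 16  (cmp 7,16)
jl body: taken
after imul esi, 20: esi=250*20=5000
after add esi, 17: esi=5000+17=5017
after add esi, 13: esi=5017+13=5030
after add edi, 3: edi=7+3=10
cmp edi, 16  (cmp 10,16)
After step 13: esi = 5030.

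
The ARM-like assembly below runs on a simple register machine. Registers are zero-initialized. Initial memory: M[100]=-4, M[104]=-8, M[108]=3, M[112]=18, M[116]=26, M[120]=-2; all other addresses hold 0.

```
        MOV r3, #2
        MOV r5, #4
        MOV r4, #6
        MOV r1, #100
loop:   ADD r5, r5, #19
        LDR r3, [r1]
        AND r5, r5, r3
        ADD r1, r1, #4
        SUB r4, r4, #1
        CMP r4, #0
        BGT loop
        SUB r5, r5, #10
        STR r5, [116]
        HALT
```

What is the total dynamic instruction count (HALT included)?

r3=2
r5=4
r4=6
r1=100
r5=4+19=23
r3=M[100]=-4
r5=23&(-4)=20
r1=100+4=104
r4=6-1=5
CMP r4, #0  (cmp 5,0)
BGT loop: taken
r5=20+19=39
r3=M[104]=-8
r5=39&(-8)=32
r1=104+4=108
r4=5-1=4
CMP r4, #0  (cmp 4,0)
BGT loop: taken
r5=32+19=51
r3=M[108]=3
r5=51&3=3
r1=108+4=112
r4=4-1=3
CMP r4, #0  (cmp 3,0)
BGT loop: taken
r5=3+19=22
r3=M[112]=18
r5=22&18=18
r1=112+4=116
r4=3-1=2
CMP r4, #0  (cmp 2,0)
BGT loop: taken
r5=18+19=37
r3=M[116]=26
r5=37&26=0
r1=116+4=120
r4=2-1=1
CMP r4, #0  (cmp 1,0)
BGT loop: taken
r5=0+19=19
r3=M[120]=-2
r5=19&(-2)=18
r1=120+4=124
r4=1-1=0
CMP r4, #0  (cmp 0,0)
BGT loop: not taken
r5=18-10=8
STR r5, [116] → M[116]=8
halt.
Total executed instructions: 49.

49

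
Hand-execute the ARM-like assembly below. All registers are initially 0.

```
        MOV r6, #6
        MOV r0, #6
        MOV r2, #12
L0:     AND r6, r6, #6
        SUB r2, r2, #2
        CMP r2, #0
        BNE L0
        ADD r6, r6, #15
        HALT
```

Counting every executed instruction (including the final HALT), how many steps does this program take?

r6=6
r0=6
r2=12
r6=6&6=6
r2=12-2=10
CMP r2, #0  (cmp 10,0)
BNE L0: taken
r6=6&6=6
r2=10-2=8
CMP r2, #0  (cmp 8,0)
BNE L0: taken
r6=6&6=6
r2=8-2=6
CMP r2, #0  (cmp 6,0)
BNE L0: taken
r6=6&6=6
r2=6-2=4
CMP r2, #0  (cmp 4,0)
BNE L0: taken
r6=6&6=6
r2=4-2=2
CMP r2, #0  (cmp 2,0)
BNE L0: taken
r6=6&6=6
r2=2-2=0
CMP r2, #0  (cmp 0,0)
BNE L0: not taken
r6=6+15=21
halt.
Total executed instructions: 29.

29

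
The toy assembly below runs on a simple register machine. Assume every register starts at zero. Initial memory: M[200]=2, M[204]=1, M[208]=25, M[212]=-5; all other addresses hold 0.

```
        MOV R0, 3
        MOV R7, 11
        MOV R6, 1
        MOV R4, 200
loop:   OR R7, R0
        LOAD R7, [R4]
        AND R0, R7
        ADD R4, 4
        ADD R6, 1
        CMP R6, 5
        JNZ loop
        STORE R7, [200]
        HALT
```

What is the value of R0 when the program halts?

R0=3
R7=11
R6=1
R4=200
R7=11|3=11
R7=M[200]=2
R0=3&2=2
R4=200+4=204
R6=1+1=2
CMP R6, 5  (cmp 2,5)
JNZ loop: taken
R7=2|2=2
R7=M[204]=1
R0=2&1=0
R4=204+4=208
R6=2+1=3
CMP R6, 5  (cmp 3,5)
JNZ loop: taken
R7=1|0=1
R7=M[208]=25
R0=0&25=0
R4=208+4=212
R6=3+1=4
CMP R6, 5  (cmp 4,5)
JNZ loop: taken
R7=25|0=25
R7=M[212]=-5
R0=0&(-5)=0
R4=212+4=216
R6=4+1=5
CMP R6, 5  (cmp 5,5)
JNZ loop: not taken
STORE R7, [200] → M[200]=-5
halt.

0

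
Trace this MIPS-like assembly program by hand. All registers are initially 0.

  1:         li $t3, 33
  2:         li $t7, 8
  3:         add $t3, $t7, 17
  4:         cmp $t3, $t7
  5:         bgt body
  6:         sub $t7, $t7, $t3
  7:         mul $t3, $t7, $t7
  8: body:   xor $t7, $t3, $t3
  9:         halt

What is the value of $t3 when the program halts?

25

after li $t3, 33: $t3=33
after li $t7, 8: $t7=8
after add $t3, $t7, 17: $t3=8+17=25
cmp $t3, $t7  (cmp 25,8)
bgt body: taken
after xor $t7, $t3, $t3: $t7=25^25=0
halt.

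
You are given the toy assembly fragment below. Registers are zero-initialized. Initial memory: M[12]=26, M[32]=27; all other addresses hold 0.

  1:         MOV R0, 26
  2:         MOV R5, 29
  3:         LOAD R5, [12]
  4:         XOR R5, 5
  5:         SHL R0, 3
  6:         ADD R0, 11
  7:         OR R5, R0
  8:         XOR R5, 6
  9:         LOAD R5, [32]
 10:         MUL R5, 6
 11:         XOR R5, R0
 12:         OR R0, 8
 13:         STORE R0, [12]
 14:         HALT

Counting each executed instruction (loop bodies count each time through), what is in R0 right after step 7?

219

MOV R0, 26 → R0=26
MOV R5, 29 → R5=29
LOAD R5, [12] → R5=M[12]=26
XOR R5, 5 → R5=26^5=31
SHL R0, 3 → R0=26<<3=208
ADD R0, 11 → R0=208+11=219
OR R5, R0 → R5=31|219=223
After step 7: R0 = 219.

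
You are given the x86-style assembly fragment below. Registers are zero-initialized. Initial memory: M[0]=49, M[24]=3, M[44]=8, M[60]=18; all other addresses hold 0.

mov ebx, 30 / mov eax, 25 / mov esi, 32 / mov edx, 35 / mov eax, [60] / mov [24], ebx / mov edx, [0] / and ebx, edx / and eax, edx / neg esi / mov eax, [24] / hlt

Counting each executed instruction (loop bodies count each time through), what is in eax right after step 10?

mov ebx, 30 → ebx=30
mov eax, 25 → eax=25
mov esi, 32 → esi=32
mov edx, 35 → edx=35
mov eax, [60] → eax=M[60]=18
mov [24], ebx → M[24]=30
mov edx, [0] → edx=M[0]=49
and ebx, edx → ebx=30&49=16
and eax, edx → eax=18&49=16
neg esi → esi=-(32)=-32
After step 10: eax = 16.

16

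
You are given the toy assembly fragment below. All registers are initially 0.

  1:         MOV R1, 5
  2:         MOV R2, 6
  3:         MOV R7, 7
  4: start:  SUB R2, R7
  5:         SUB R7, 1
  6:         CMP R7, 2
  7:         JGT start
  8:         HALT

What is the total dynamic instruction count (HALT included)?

24

R1=5
R2=6
R7=7
R2=6-7=-1
R7=7-1=6
CMP R7, 2  (cmp 6,2)
JGT start: taken
R2=(-1)-6=-7
R7=6-1=5
CMP R7, 2  (cmp 5,2)
JGT start: taken
R2=(-7)-5=-12
R7=5-1=4
CMP R7, 2  (cmp 4,2)
JGT start: taken
R2=(-12)-4=-16
R7=4-1=3
CMP R7, 2  (cmp 3,2)
JGT start: taken
R2=(-16)-3=-19
R7=3-1=2
CMP R7, 2  (cmp 2,2)
JGT start: not taken
halt.
Total executed instructions: 24.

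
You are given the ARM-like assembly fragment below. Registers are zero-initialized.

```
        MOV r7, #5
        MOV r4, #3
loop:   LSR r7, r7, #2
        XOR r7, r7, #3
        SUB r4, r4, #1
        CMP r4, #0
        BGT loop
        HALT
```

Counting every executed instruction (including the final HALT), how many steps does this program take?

18

after MOV r7, #5: r7=5
after MOV r4, #3: r4=3
after LSR r7, r7, #2: r7=5>>2=1
after XOR r7, r7, #3: r7=1^3=2
after SUB r4, r4, #1: r4=3-1=2
CMP r4, #0  (cmp 2,0)
BGT loop: taken
after LSR r7, r7, #2: r7=2>>2=0
after XOR r7, r7, #3: r7=0^3=3
after SUB r4, r4, #1: r4=2-1=1
CMP r4, #0  (cmp 1,0)
BGT loop: taken
after LSR r7, r7, #2: r7=3>>2=0
after XOR r7, r7, #3: r7=0^3=3
after SUB r4, r4, #1: r4=1-1=0
CMP r4, #0  (cmp 0,0)
BGT loop: not taken
halt.
Total executed instructions: 18.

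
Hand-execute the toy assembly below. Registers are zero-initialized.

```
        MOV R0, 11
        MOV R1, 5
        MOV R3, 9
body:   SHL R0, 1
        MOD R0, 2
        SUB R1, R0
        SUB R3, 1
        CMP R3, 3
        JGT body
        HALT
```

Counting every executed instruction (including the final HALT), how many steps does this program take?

40

MOV R0, 11 → R0=11
MOV R1, 5 → R1=5
MOV R3, 9 → R3=9
SHL R0, 1 → R0=11<<1=22
MOD R0, 2 → R0=22%2=0
SUB R1, R0 → R1=5-0=5
SUB R3, 1 → R3=9-1=8
CMP R3, 3  (cmp 8,3)
JGT body: taken
SHL R0, 1 → R0=0<<1=0
MOD R0, 2 → R0=0%2=0
SUB R1, R0 → R1=5-0=5
SUB R3, 1 → R3=8-1=7
CMP R3, 3  (cmp 7,3)
JGT body: taken
SHL R0, 1 → R0=0<<1=0
MOD R0, 2 → R0=0%2=0
SUB R1, R0 → R1=5-0=5
SUB R3, 1 → R3=7-1=6
CMP R3, 3  (cmp 6,3)
JGT body: taken
SHL R0, 1 → R0=0<<1=0
MOD R0, 2 → R0=0%2=0
SUB R1, R0 → R1=5-0=5
SUB R3, 1 → R3=6-1=5
CMP R3, 3  (cmp 5,3)
JGT body: taken
SHL R0, 1 → R0=0<<1=0
MOD R0, 2 → R0=0%2=0
SUB R1, R0 → R1=5-0=5
SUB R3, 1 → R3=5-1=4
CMP R3, 3  (cmp 4,3)
JGT body: taken
SHL R0, 1 → R0=0<<1=0
MOD R0, 2 → R0=0%2=0
SUB R1, R0 → R1=5-0=5
SUB R3, 1 → R3=4-1=3
CMP R3, 3  (cmp 3,3)
JGT body: not taken
halt.
Total executed instructions: 40.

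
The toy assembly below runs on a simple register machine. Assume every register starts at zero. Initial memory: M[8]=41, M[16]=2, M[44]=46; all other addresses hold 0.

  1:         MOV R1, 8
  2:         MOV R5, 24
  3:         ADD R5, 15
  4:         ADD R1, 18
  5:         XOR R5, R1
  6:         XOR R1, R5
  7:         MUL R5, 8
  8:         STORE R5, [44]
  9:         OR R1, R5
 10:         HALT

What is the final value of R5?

488

after MOV R1, 8: R1=8
after MOV R5, 24: R5=24
after ADD R5, 15: R5=24+15=39
after ADD R1, 18: R1=8+18=26
after XOR R5, R1: R5=39^26=61
after XOR R1, R5: R1=26^61=39
after MUL R5, 8: R5=61*8=488
STORE R5, [44] → M[44]=488
after OR R1, R5: R1=39|488=495
halt.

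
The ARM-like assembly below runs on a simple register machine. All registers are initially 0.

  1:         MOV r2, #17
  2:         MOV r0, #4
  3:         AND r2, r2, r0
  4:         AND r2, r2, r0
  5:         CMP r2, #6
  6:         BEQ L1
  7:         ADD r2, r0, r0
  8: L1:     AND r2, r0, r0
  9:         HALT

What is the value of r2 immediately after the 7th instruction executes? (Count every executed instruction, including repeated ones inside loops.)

8

after MOV r2, #17: r2=17
after MOV r0, #4: r0=4
after AND r2, r2, r0: r2=17&4=0
after AND r2, r2, r0: r2=0&4=0
CMP r2, #6  (cmp 0,6)
BEQ L1: not taken
after ADD r2, r0, r0: r2=4+4=8
After step 7: r2 = 8.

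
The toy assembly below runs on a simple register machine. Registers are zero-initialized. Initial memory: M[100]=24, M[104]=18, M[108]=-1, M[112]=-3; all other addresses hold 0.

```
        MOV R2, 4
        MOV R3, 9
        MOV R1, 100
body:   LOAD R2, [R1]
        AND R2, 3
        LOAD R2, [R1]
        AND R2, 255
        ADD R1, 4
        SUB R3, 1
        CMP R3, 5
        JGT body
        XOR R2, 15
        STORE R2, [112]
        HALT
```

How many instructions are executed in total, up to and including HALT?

MOV R2, 4 → R2=4
MOV R3, 9 → R3=9
MOV R1, 100 → R1=100
LOAD R2, [R1] → R2=M[100]=24
AND R2, 3 → R2=24&3=0
LOAD R2, [R1] → R2=M[100]=24
AND R2, 255 → R2=24&255=24
ADD R1, 4 → R1=100+4=104
SUB R3, 1 → R3=9-1=8
CMP R3, 5  (cmp 8,5)
JGT body: taken
LOAD R2, [R1] → R2=M[104]=18
AND R2, 3 → R2=18&3=2
LOAD R2, [R1] → R2=M[104]=18
AND R2, 255 → R2=18&255=18
ADD R1, 4 → R1=104+4=108
SUB R3, 1 → R3=8-1=7
CMP R3, 5  (cmp 7,5)
JGT body: taken
LOAD R2, [R1] → R2=M[108]=-1
AND R2, 3 → R2=(-1)&3=3
LOAD R2, [R1] → R2=M[108]=-1
AND R2, 255 → R2=(-1)&255=255
ADD R1, 4 → R1=108+4=112
SUB R3, 1 → R3=7-1=6
CMP R3, 5  (cmp 6,5)
JGT body: taken
LOAD R2, [R1] → R2=M[112]=-3
AND R2, 3 → R2=(-3)&3=1
LOAD R2, [R1] → R2=M[112]=-3
AND R2, 255 → R2=(-3)&255=253
ADD R1, 4 → R1=112+4=116
SUB R3, 1 → R3=6-1=5
CMP R3, 5  (cmp 5,5)
JGT body: not taken
XOR R2, 15 → R2=253^15=242
STORE R2, [112] → M[112]=242
halt.
Total executed instructions: 38.

38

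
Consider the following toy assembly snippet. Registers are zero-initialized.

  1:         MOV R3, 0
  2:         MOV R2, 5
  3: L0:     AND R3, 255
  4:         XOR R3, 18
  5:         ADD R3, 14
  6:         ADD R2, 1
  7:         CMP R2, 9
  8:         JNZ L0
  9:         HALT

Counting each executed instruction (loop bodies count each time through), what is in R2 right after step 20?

after MOV R3, 0: R3=0
after MOV R2, 5: R2=5
after AND R3, 255: R3=0&255=0
after XOR R3, 18: R3=0^18=18
after ADD R3, 14: R3=18+14=32
after ADD R2, 1: R2=5+1=6
CMP R2, 9  (cmp 6,9)
JNZ L0: taken
after AND R3, 255: R3=32&255=32
after XOR R3, 18: R3=32^18=50
after ADD R3, 14: R3=50+14=64
after ADD R2, 1: R2=6+1=7
CMP R2, 9  (cmp 7,9)
JNZ L0: taken
after AND R3, 255: R3=64&255=64
after XOR R3, 18: R3=64^18=82
after ADD R3, 14: R3=82+14=96
after ADD R2, 1: R2=7+1=8
CMP R2, 9  (cmp 8,9)
JNZ L0: taken
After step 20: R2 = 8.

8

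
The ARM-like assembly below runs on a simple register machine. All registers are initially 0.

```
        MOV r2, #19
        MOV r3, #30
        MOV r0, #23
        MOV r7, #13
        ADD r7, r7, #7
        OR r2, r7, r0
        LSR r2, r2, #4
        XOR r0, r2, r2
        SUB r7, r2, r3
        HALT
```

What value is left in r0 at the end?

0

MOV r2, #19 → r2=19
MOV r3, #30 → r3=30
MOV r0, #23 → r0=23
MOV r7, #13 → r7=13
ADD r7, r7, #7 → r7=13+7=20
OR r2, r7, r0 → r2=20|23=23
LSR r2, r2, #4 → r2=23>>4=1
XOR r0, r2, r2 → r0=1^1=0
SUB r7, r2, r3 → r7=1-30=-29
halt.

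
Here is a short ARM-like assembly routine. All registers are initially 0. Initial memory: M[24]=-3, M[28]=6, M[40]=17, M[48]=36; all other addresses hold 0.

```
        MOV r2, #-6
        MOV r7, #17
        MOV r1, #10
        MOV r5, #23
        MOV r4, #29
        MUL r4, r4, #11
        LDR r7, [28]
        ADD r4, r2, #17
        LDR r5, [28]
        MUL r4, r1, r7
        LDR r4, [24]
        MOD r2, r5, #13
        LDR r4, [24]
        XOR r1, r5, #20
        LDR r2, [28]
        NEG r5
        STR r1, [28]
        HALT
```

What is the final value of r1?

18

after MOV r2, #-6: r2=-6
after MOV r7, #17: r7=17
after MOV r1, #10: r1=10
after MOV r5, #23: r5=23
after MOV r4, #29: r4=29
after MUL r4, r4, #11: r4=29*11=319
after LDR r7, [28]: r7=M[28]=6
after ADD r4, r2, #17: r4=(-6)+17=11
after LDR r5, [28]: r5=M[28]=6
after MUL r4, r1, r7: r4=10*6=60
after LDR r4, [24]: r4=M[24]=-3
after MOD r2, r5, #13: r2=6%13=6
after LDR r4, [24]: r4=M[24]=-3
after XOR r1, r5, #20: r1=6^20=18
after LDR r2, [28]: r2=M[28]=6
after NEG r5: r5=-(6)=-6
STR r1, [28] → M[28]=18
halt.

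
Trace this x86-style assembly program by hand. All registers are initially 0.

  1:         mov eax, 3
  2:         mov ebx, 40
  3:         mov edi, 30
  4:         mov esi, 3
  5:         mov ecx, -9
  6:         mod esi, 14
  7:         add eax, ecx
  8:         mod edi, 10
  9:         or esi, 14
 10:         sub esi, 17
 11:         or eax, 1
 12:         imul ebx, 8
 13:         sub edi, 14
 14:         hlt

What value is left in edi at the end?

-14

eax=3
ebx=40
edi=30
esi=3
ecx=-9
esi=3%14=3
eax=3+(-9)=-6
edi=30%10=0
esi=3|14=15
esi=15-17=-2
eax=(-6)|1=-5
ebx=40*8=320
edi=0-14=-14
halt.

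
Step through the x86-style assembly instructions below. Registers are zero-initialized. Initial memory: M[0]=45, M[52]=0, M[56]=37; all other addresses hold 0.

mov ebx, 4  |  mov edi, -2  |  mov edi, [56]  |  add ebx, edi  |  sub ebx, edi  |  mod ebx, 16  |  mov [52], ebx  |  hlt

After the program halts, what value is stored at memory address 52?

mov ebx, 4 → ebx=4
mov edi, -2 → edi=-2
mov edi, [56] → edi=M[56]=37
add ebx, edi → ebx=4+37=41
sub ebx, edi → ebx=41-37=4
mod ebx, 16 → ebx=4%16=4
mov [52], ebx → M[52]=4
halt.

4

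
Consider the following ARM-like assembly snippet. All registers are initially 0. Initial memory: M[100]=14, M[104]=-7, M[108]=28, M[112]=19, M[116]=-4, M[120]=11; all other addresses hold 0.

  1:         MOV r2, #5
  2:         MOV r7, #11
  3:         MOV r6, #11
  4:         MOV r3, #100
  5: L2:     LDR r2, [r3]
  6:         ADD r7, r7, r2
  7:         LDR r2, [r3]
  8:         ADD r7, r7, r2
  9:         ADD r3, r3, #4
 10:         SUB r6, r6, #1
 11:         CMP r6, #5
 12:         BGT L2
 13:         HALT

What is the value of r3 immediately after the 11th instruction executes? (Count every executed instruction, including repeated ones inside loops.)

104

r2=5
r7=11
r6=11
r3=100
r2=M[100]=14
r7=11+14=25
r2=M[100]=14
r7=25+14=39
r3=100+4=104
r6=11-1=10
CMP r6, #5  (cmp 10,5)
After step 11: r3 = 104.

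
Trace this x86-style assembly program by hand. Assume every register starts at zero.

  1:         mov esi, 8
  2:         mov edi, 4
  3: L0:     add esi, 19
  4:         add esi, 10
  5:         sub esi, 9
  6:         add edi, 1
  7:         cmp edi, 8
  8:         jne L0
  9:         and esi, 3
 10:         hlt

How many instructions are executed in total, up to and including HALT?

28

after mov esi, 8: esi=8
after mov edi, 4: edi=4
after add esi, 19: esi=8+19=27
after add esi, 10: esi=27+10=37
after sub esi, 9: esi=37-9=28
after add edi, 1: edi=4+1=5
cmp edi, 8  (cmp 5,8)
jne L0: taken
after add esi, 19: esi=28+19=47
after add esi, 10: esi=47+10=57
after sub esi, 9: esi=57-9=48
after add edi, 1: edi=5+1=6
cmp edi, 8  (cmp 6,8)
jne L0: taken
after add esi, 19: esi=48+19=67
after add esi, 10: esi=67+10=77
after sub esi, 9: esi=77-9=68
after add edi, 1: edi=6+1=7
cmp edi, 8  (cmp 7,8)
jne L0: taken
after add esi, 19: esi=68+19=87
after add esi, 10: esi=87+10=97
after sub esi, 9: esi=97-9=88
after add edi, 1: edi=7+1=8
cmp edi, 8  (cmp 8,8)
jne L0: not taken
after and esi, 3: esi=88&3=0
halt.
Total executed instructions: 28.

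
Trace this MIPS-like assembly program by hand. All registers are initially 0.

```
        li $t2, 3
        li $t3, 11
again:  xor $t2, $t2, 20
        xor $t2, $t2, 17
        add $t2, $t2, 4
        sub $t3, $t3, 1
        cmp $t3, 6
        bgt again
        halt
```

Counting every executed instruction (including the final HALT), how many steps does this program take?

33

li $t2, 3 → $t2=3
li $t3, 11 → $t3=11
xor $t2, $t2, 20 → $t2=3^20=23
xor $t2, $t2, 17 → $t2=23^17=6
add $t2, $t2, 4 → $t2=6+4=10
sub $t3, $t3, 1 → $t3=11-1=10
cmp $t3, 6  (cmp 10,6)
bgt again: taken
xor $t2, $t2, 20 → $t2=10^20=30
xor $t2, $t2, 17 → $t2=30^17=15
add $t2, $t2, 4 → $t2=15+4=19
sub $t3, $t3, 1 → $t3=10-1=9
cmp $t3, 6  (cmp 9,6)
bgt again: taken
xor $t2, $t2, 20 → $t2=19^20=7
xor $t2, $t2, 17 → $t2=7^17=22
add $t2, $t2, 4 → $t2=22+4=26
sub $t3, $t3, 1 → $t3=9-1=8
cmp $t3, 6  (cmp 8,6)
bgt again: taken
xor $t2, $t2, 20 → $t2=26^20=14
xor $t2, $t2, 17 → $t2=14^17=31
add $t2, $t2, 4 → $t2=31+4=35
sub $t3, $t3, 1 → $t3=8-1=7
cmp $t3, 6  (cmp 7,6)
bgt again: taken
xor $t2, $t2, 20 → $t2=35^20=55
xor $t2, $t2, 17 → $t2=55^17=38
add $t2, $t2, 4 → $t2=38+4=42
sub $t3, $t3, 1 → $t3=7-1=6
cmp $t3, 6  (cmp 6,6)
bgt again: not taken
halt.
Total executed instructions: 33.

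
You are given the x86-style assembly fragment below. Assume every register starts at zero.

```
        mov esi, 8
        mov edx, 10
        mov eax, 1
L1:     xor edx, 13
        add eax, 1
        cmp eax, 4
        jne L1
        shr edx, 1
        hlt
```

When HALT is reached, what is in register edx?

3

after mov esi, 8: esi=8
after mov edx, 10: edx=10
after mov eax, 1: eax=1
after xor edx, 13: edx=10^13=7
after add eax, 1: eax=1+1=2
cmp eax, 4  (cmp 2,4)
jne L1: taken
after xor edx, 13: edx=7^13=10
after add eax, 1: eax=2+1=3
cmp eax, 4  (cmp 3,4)
jne L1: taken
after xor edx, 13: edx=10^13=7
after add eax, 1: eax=3+1=4
cmp eax, 4  (cmp 4,4)
jne L1: not taken
after shr edx, 1: edx=7>>1=3
halt.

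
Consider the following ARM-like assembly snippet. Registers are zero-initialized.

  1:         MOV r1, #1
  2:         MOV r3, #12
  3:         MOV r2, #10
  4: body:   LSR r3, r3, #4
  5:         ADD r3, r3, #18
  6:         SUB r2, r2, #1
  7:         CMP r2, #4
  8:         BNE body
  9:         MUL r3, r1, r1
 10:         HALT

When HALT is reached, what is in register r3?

1

r1=1
r3=12
r2=10
r3=12>>4=0
r3=0+18=18
r2=10-1=9
CMP r2, #4  (cmp 9,4)
BNE body: taken
r3=18>>4=1
r3=1+18=19
r2=9-1=8
CMP r2, #4  (cmp 8,4)
BNE body: taken
r3=19>>4=1
r3=1+18=19
r2=8-1=7
CMP r2, #4  (cmp 7,4)
BNE body: taken
r3=19>>4=1
r3=1+18=19
r2=7-1=6
CMP r2, #4  (cmp 6,4)
BNE body: taken
r3=19>>4=1
r3=1+18=19
r2=6-1=5
CMP r2, #4  (cmp 5,4)
BNE body: taken
r3=19>>4=1
r3=1+18=19
r2=5-1=4
CMP r2, #4  (cmp 4,4)
BNE body: not taken
r3=1*1=1
halt.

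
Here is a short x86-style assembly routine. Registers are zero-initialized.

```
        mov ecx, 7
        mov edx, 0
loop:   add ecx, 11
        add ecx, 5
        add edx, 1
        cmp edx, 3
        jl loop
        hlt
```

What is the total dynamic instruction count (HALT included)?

after mov ecx, 7: ecx=7
after mov edx, 0: edx=0
after add ecx, 11: ecx=7+11=18
after add ecx, 5: ecx=18+5=23
after add edx, 1: edx=0+1=1
cmp edx, 3  (cmp 1,3)
jl loop: taken
after add ecx, 11: ecx=23+11=34
after add ecx, 5: ecx=34+5=39
after add edx, 1: edx=1+1=2
cmp edx, 3  (cmp 2,3)
jl loop: taken
after add ecx, 11: ecx=39+11=50
after add ecx, 5: ecx=50+5=55
after add edx, 1: edx=2+1=3
cmp edx, 3  (cmp 3,3)
jl loop: not taken
halt.
Total executed instructions: 18.

18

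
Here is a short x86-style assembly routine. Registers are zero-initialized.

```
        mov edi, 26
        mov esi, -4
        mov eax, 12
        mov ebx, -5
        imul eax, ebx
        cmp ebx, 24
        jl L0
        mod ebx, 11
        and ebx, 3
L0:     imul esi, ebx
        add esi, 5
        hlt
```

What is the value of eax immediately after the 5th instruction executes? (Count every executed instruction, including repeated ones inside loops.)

mov edi, 26 → edi=26
mov esi, -4 → esi=-4
mov eax, 12 → eax=12
mov ebx, -5 → ebx=-5
imul eax, ebx → eax=12*(-5)=-60
After step 5: eax = -60.

-60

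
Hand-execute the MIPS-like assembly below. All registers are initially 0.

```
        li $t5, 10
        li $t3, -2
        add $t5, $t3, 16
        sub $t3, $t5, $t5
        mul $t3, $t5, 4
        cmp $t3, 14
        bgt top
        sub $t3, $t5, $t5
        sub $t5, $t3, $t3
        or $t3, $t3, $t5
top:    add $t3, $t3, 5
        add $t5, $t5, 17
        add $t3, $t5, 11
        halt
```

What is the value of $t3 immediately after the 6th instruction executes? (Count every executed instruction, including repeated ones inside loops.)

li $t5, 10 → $t5=10
li $t3, -2 → $t3=-2
add $t5, $t3, 16 → $t5=(-2)+16=14
sub $t3, $t5, $t5 → $t3=14-14=0
mul $t3, $t5, 4 → $t3=14*4=56
cmp $t3, 14  (cmp 56,14)
After step 6: $t3 = 56.

56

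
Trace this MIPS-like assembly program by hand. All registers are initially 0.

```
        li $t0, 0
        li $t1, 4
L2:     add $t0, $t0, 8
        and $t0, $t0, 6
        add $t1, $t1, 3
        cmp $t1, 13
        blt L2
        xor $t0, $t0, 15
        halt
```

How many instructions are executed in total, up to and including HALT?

$t0=0
$t1=4
$t0=0+8=8
$t0=8&6=0
$t1=4+3=7
cmp $t1, 13  (cmp 7,13)
blt L2: taken
$t0=0+8=8
$t0=8&6=0
$t1=7+3=10
cmp $t1, 13  (cmp 10,13)
blt L2: taken
$t0=0+8=8
$t0=8&6=0
$t1=10+3=13
cmp $t1, 13  (cmp 13,13)
blt L2: not taken
$t0=0^15=15
halt.
Total executed instructions: 19.

19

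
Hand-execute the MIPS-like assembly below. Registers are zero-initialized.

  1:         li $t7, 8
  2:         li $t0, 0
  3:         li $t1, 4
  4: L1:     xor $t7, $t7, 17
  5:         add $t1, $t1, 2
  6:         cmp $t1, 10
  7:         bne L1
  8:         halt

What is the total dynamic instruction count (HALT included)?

li $t7, 8 → $t7=8
li $t0, 0 → $t0=0
li $t1, 4 → $t1=4
xor $t7, $t7, 17 → $t7=8^17=25
add $t1, $t1, 2 → $t1=4+2=6
cmp $t1, 10  (cmp 6,10)
bne L1: taken
xor $t7, $t7, 17 → $t7=25^17=8
add $t1, $t1, 2 → $t1=6+2=8
cmp $t1, 10  (cmp 8,10)
bne L1: taken
xor $t7, $t7, 17 → $t7=8^17=25
add $t1, $t1, 2 → $t1=8+2=10
cmp $t1, 10  (cmp 10,10)
bne L1: not taken
halt.
Total executed instructions: 16.

16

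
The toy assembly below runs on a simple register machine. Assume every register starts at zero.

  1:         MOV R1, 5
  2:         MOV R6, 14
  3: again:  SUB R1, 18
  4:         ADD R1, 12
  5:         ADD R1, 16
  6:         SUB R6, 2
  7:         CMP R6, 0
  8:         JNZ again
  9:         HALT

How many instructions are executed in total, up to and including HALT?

45

after MOV R1, 5: R1=5
after MOV R6, 14: R6=14
after SUB R1, 18: R1=5-18=-13
after ADD R1, 12: R1=(-13)+12=-1
after ADD R1, 16: R1=(-1)+16=15
after SUB R6, 2: R6=14-2=12
CMP R6, 0  (cmp 12,0)
JNZ again: taken
after SUB R1, 18: R1=15-18=-3
after ADD R1, 12: R1=(-3)+12=9
after ADD R1, 16: R1=9+16=25
after SUB R6, 2: R6=12-2=10
CMP R6, 0  (cmp 10,0)
JNZ again: taken
after SUB R1, 18: R1=25-18=7
after ADD R1, 12: R1=7+12=19
after ADD R1, 16: R1=19+16=35
after SUB R6, 2: R6=10-2=8
CMP R6, 0  (cmp 8,0)
JNZ again: taken
after SUB R1, 18: R1=35-18=17
after ADD R1, 12: R1=17+12=29
after ADD R1, 16: R1=29+16=45
after SUB R6, 2: R6=8-2=6
CMP R6, 0  (cmp 6,0)
JNZ again: taken
after SUB R1, 18: R1=45-18=27
after ADD R1, 12: R1=27+12=39
after ADD R1, 16: R1=39+16=55
after SUB R6, 2: R6=6-2=4
CMP R6, 0  (cmp 4,0)
JNZ again: taken
after SUB R1, 18: R1=55-18=37
after ADD R1, 12: R1=37+12=49
after ADD R1, 16: R1=49+16=65
after SUB R6, 2: R6=4-2=2
CMP R6, 0  (cmp 2,0)
JNZ again: taken
after SUB R1, 18: R1=65-18=47
after ADD R1, 12: R1=47+12=59
after ADD R1, 16: R1=59+16=75
after SUB R6, 2: R6=2-2=0
CMP R6, 0  (cmp 0,0)
JNZ again: not taken
halt.
Total executed instructions: 45.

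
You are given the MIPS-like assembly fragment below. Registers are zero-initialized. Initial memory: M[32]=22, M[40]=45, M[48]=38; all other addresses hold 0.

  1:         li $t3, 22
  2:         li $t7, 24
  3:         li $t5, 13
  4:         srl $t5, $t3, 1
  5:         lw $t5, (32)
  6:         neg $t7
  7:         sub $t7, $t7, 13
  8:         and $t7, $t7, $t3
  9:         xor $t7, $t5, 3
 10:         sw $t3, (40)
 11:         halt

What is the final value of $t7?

21

li $t3, 22 → $t3=22
li $t7, 24 → $t7=24
li $t5, 13 → $t5=13
srl $t5, $t3, 1 → $t5=22>>1=11
lw $t5, (32) → $t5=M[32]=22
neg $t7 → $t7=-(24)=-24
sub $t7, $t7, 13 → $t7=(-24)-13=-37
and $t7, $t7, $t3 → $t7=(-37)&22=18
xor $t7, $t5, 3 → $t7=22^3=21
sw $t3, (40) → M[40]=22
halt.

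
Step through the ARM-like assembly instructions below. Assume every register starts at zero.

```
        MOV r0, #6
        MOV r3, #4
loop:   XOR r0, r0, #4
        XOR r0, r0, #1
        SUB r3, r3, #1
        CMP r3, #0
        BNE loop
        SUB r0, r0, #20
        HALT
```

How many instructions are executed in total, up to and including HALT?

r0=6
r3=4
r0=6^4=2
r0=2^1=3
r3=4-1=3
CMP r3, #0  (cmp 3,0)
BNE loop: taken
r0=3^4=7
r0=7^1=6
r3=3-1=2
CMP r3, #0  (cmp 2,0)
BNE loop: taken
r0=6^4=2
r0=2^1=3
r3=2-1=1
CMP r3, #0  (cmp 1,0)
BNE loop: taken
r0=3^4=7
r0=7^1=6
r3=1-1=0
CMP r3, #0  (cmp 0,0)
BNE loop: not taken
r0=6-20=-14
halt.
Total executed instructions: 24.

24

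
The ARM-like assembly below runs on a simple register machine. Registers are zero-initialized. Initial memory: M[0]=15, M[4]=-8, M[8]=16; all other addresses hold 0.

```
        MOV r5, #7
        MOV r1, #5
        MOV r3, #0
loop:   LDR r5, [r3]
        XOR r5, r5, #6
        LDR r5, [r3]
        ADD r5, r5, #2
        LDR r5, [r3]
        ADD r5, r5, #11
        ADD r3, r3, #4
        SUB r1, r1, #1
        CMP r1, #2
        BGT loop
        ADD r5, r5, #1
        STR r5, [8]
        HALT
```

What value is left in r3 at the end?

12

after MOV r5, #7: r5=7
after MOV r1, #5: r1=5
after MOV r3, #0: r3=0
after LDR r5, [r3]: r5=M[0]=15
after XOR r5, r5, #6: r5=15^6=9
after LDR r5, [r3]: r5=M[0]=15
after ADD r5, r5, #2: r5=15+2=17
after LDR r5, [r3]: r5=M[0]=15
after ADD r5, r5, #11: r5=15+11=26
after ADD r3, r3, #4: r3=0+4=4
after SUB r1, r1, #1: r1=5-1=4
CMP r1, #2  (cmp 4,2)
BGT loop: taken
after LDR r5, [r3]: r5=M[4]=-8
after XOR r5, r5, #6: r5=(-8)^6=-2
after LDR r5, [r3]: r5=M[4]=-8
after ADD r5, r5, #2: r5=(-8)+2=-6
after LDR r5, [r3]: r5=M[4]=-8
after ADD r5, r5, #11: r5=(-8)+11=3
after ADD r3, r3, #4: r3=4+4=8
after SUB r1, r1, #1: r1=4-1=3
CMP r1, #2  (cmp 3,2)
BGT loop: taken
after LDR r5, [r3]: r5=M[8]=16
after XOR r5, r5, #6: r5=16^6=22
after LDR r5, [r3]: r5=M[8]=16
after ADD r5, r5, #2: r5=16+2=18
after LDR r5, [r3]: r5=M[8]=16
after ADD r5, r5, #11: r5=16+11=27
after ADD r3, r3, #4: r3=8+4=12
after SUB r1, r1, #1: r1=3-1=2
CMP r1, #2  (cmp 2,2)
BGT loop: not taken
after ADD r5, r5, #1: r5=27+1=28
STR r5, [8] → M[8]=28
halt.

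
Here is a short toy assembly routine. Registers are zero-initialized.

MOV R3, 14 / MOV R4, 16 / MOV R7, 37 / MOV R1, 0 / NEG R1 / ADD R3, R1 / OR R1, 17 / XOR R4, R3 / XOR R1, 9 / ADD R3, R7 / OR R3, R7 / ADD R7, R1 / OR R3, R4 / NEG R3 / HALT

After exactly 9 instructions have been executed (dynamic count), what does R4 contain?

after MOV R3, 14: R3=14
after MOV R4, 16: R4=16
after MOV R7, 37: R7=37
after MOV R1, 0: R1=0
after NEG R1: R1=-(0)=0
after ADD R3, R1: R3=14+0=14
after OR R1, 17: R1=0|17=17
after XOR R4, R3: R4=16^14=30
after XOR R1, 9: R1=17^9=24
After step 9: R4 = 30.

30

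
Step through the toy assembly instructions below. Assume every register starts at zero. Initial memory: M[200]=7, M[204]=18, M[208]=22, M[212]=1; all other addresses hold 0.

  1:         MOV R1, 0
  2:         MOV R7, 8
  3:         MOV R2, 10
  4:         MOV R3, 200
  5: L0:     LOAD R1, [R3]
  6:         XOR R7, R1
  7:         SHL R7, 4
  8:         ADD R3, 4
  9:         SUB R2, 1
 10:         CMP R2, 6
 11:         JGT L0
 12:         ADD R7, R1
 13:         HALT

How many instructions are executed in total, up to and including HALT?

34

after MOV R1, 0: R1=0
after MOV R7, 8: R7=8
after MOV R2, 10: R2=10
after MOV R3, 200: R3=200
after LOAD R1, [R3]: R1=M[200]=7
after XOR R7, R1: R7=8^7=15
after SHL R7, 4: R7=15<<4=240
after ADD R3, 4: R3=200+4=204
after SUB R2, 1: R2=10-1=9
CMP R2, 6  (cmp 9,6)
JGT L0: taken
after LOAD R1, [R3]: R1=M[204]=18
after XOR R7, R1: R7=240^18=226
after SHL R7, 4: R7=226<<4=3616
after ADD R3, 4: R3=204+4=208
after SUB R2, 1: R2=9-1=8
CMP R2, 6  (cmp 8,6)
JGT L0: taken
after LOAD R1, [R3]: R1=M[208]=22
after XOR R7, R1: R7=3616^22=3638
after SHL R7, 4: R7=3638<<4=58208
after ADD R3, 4: R3=208+4=212
after SUB R2, 1: R2=8-1=7
CMP R2, 6  (cmp 7,6)
JGT L0: taken
after LOAD R1, [R3]: R1=M[212]=1
after XOR R7, R1: R7=58208^1=58209
after SHL R7, 4: R7=58209<<4=931344
after ADD R3, 4: R3=212+4=216
after SUB R2, 1: R2=7-1=6
CMP R2, 6  (cmp 6,6)
JGT L0: not taken
after ADD R7, R1: R7=931344+1=931345
halt.
Total executed instructions: 34.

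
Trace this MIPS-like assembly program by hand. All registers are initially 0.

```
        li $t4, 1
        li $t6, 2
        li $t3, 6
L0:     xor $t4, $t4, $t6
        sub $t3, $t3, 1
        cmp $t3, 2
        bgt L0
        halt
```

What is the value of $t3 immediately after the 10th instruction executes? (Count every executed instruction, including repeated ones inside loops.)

4

$t4=1
$t6=2
$t3=6
$t4=1^2=3
$t3=6-1=5
cmp $t3, 2  (cmp 5,2)
bgt L0: taken
$t4=3^2=1
$t3=5-1=4
cmp $t3, 2  (cmp 4,2)
After step 10: $t3 = 4.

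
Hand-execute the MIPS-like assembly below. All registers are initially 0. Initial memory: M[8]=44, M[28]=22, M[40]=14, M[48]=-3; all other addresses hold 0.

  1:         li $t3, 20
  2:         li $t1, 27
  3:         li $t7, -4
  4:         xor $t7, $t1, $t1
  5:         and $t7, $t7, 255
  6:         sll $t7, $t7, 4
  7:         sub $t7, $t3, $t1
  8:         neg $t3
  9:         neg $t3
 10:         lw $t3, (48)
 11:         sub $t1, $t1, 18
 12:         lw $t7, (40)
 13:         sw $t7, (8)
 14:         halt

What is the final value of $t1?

li $t3, 20 → $t3=20
li $t1, 27 → $t1=27
li $t7, -4 → $t7=-4
xor $t7, $t1, $t1 → $t7=27^27=0
and $t7, $t7, 255 → $t7=0&255=0
sll $t7, $t7, 4 → $t7=0<<4=0
sub $t7, $t3, $t1 → $t7=20-27=-7
neg $t3 → $t3=-(20)=-20
neg $t3 → $t3=-(-20)=20
lw $t3, (48) → $t3=M[48]=-3
sub $t1, $t1, 18 → $t1=27-18=9
lw $t7, (40) → $t7=M[40]=14
sw $t7, (8) → M[8]=14
halt.

9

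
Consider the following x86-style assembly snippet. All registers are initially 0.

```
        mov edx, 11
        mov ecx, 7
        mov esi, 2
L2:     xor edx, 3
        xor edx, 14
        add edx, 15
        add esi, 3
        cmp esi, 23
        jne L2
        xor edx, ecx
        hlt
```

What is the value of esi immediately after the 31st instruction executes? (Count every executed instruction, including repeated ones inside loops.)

17

after mov edx, 11: edx=11
after mov ecx, 7: ecx=7
after mov esi, 2: esi=2
after xor edx, 3: edx=11^3=8
after xor edx, 14: edx=8^14=6
after add edx, 15: edx=6+15=21
after add esi, 3: esi=2+3=5
cmp esi, 23  (cmp 5,23)
jne L2: taken
after xor edx, 3: edx=21^3=22
after xor edx, 14: edx=22^14=24
after add edx, 15: edx=24+15=39
after add esi, 3: esi=5+3=8
cmp esi, 23  (cmp 8,23)
jne L2: taken
after xor edx, 3: edx=39^3=36
after xor edx, 14: edx=36^14=42
after add edx, 15: edx=42+15=57
after add esi, 3: esi=8+3=11
cmp esi, 23  (cmp 11,23)
jne L2: taken
after xor edx, 3: edx=57^3=58
after xor edx, 14: edx=58^14=52
after add edx, 15: edx=52+15=67
after add esi, 3: esi=11+3=14
cmp esi, 23  (cmp 14,23)
jne L2: taken
after xor edx, 3: edx=67^3=64
after xor edx, 14: edx=64^14=78
after add edx, 15: edx=78+15=93
after add esi, 3: esi=14+3=17
After step 31: esi = 17.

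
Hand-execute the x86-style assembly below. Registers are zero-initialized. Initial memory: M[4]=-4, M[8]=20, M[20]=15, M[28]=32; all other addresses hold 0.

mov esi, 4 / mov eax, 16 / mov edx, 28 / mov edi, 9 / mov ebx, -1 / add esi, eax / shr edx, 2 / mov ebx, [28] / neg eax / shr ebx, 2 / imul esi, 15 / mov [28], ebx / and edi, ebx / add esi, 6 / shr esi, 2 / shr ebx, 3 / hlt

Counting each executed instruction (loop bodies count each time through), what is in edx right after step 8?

7

after mov esi, 4: esi=4
after mov eax, 16: eax=16
after mov edx, 28: edx=28
after mov edi, 9: edi=9
after mov ebx, -1: ebx=-1
after add esi, eax: esi=4+16=20
after shr edx, 2: edx=28>>2=7
after mov ebx, [28]: ebx=M[28]=32
After step 8: edx = 7.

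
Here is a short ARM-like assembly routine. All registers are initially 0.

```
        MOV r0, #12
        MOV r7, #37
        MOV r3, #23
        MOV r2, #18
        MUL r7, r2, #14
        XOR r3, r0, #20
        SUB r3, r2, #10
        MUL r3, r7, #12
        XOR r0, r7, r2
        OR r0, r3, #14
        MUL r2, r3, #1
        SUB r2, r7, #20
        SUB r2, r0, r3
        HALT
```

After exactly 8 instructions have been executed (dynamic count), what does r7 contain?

252

MOV r0, #12 → r0=12
MOV r7, #37 → r7=37
MOV r3, #23 → r3=23
MOV r2, #18 → r2=18
MUL r7, r2, #14 → r7=18*14=252
XOR r3, r0, #20 → r3=12^20=24
SUB r3, r2, #10 → r3=18-10=8
MUL r3, r7, #12 → r3=252*12=3024
After step 8: r7 = 252.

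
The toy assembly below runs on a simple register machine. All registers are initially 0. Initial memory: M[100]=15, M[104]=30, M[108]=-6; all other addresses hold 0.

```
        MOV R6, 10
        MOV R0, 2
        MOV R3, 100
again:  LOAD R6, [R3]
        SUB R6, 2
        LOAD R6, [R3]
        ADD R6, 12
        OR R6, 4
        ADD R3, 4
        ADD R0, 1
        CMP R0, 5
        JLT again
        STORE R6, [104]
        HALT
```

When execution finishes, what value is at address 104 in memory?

6

MOV R6, 10 → R6=10
MOV R0, 2 → R0=2
MOV R3, 100 → R3=100
LOAD R6, [R3] → R6=M[100]=15
SUB R6, 2 → R6=15-2=13
LOAD R6, [R3] → R6=M[100]=15
ADD R6, 12 → R6=15+12=27
OR R6, 4 → R6=27|4=31
ADD R3, 4 → R3=100+4=104
ADD R0, 1 → R0=2+1=3
CMP R0, 5  (cmp 3,5)
JLT again: taken
LOAD R6, [R3] → R6=M[104]=30
SUB R6, 2 → R6=30-2=28
LOAD R6, [R3] → R6=M[104]=30
ADD R6, 12 → R6=30+12=42
OR R6, 4 → R6=42|4=46
ADD R3, 4 → R3=104+4=108
ADD R0, 1 → R0=3+1=4
CMP R0, 5  (cmp 4,5)
JLT again: taken
LOAD R6, [R3] → R6=M[108]=-6
SUB R6, 2 → R6=(-6)-2=-8
LOAD R6, [R3] → R6=M[108]=-6
ADD R6, 12 → R6=(-6)+12=6
OR R6, 4 → R6=6|4=6
ADD R3, 4 → R3=108+4=112
ADD R0, 1 → R0=4+1=5
CMP R0, 5  (cmp 5,5)
JLT again: not taken
STORE R6, [104] → M[104]=6
halt.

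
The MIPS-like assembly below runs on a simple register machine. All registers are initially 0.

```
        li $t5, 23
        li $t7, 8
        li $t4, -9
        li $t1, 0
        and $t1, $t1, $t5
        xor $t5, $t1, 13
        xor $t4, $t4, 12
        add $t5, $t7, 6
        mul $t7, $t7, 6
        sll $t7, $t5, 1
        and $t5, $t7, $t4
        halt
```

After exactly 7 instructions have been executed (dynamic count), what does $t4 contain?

-5

$t5=23
$t7=8
$t4=-9
$t1=0
$t1=0&23=0
$t5=0^13=13
$t4=(-9)^12=-5
After step 7: $t4 = -5.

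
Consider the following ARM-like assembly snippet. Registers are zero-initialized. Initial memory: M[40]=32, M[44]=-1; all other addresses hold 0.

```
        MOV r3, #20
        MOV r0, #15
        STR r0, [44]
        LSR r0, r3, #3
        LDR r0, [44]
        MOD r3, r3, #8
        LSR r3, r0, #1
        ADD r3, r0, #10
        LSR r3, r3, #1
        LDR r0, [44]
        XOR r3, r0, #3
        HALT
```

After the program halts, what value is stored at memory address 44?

15

MOV r3, #20 → r3=20
MOV r0, #15 → r0=15
STR r0, [44] → M[44]=15
LSR r0, r3, #3 → r0=20>>3=2
LDR r0, [44] → r0=M[44]=15
MOD r3, r3, #8 → r3=20%8=4
LSR r3, r0, #1 → r3=15>>1=7
ADD r3, r0, #10 → r3=15+10=25
LSR r3, r3, #1 → r3=25>>1=12
LDR r0, [44] → r0=M[44]=15
XOR r3, r0, #3 → r3=15^3=12
halt.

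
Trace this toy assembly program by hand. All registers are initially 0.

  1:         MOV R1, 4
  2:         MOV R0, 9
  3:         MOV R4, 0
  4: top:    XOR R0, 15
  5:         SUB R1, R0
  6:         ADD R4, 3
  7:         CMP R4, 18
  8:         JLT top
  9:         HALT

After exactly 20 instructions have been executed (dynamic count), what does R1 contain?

MOV R1, 4 → R1=4
MOV R0, 9 → R0=9
MOV R4, 0 → R4=0
XOR R0, 15 → R0=9^15=6
SUB R1, R0 → R1=4-6=-2
ADD R4, 3 → R4=0+3=3
CMP R4, 18  (cmp 3,18)
JLT top: taken
XOR R0, 15 → R0=6^15=9
SUB R1, R0 → R1=(-2)-9=-11
ADD R4, 3 → R4=3+3=6
CMP R4, 18  (cmp 6,18)
JLT top: taken
XOR R0, 15 → R0=9^15=6
SUB R1, R0 → R1=(-11)-6=-17
ADD R4, 3 → R4=6+3=9
CMP R4, 18  (cmp 9,18)
JLT top: taken
XOR R0, 15 → R0=6^15=9
SUB R1, R0 → R1=(-17)-9=-26
After step 20: R1 = -26.

-26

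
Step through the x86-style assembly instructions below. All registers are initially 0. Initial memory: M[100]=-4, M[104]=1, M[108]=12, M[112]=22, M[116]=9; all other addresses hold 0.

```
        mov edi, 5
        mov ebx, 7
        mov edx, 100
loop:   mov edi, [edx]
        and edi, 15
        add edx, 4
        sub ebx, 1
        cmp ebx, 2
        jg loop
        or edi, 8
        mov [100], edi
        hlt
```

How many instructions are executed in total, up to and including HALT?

after mov edi, 5: edi=5
after mov ebx, 7: ebx=7
after mov edx, 100: edx=100
after mov edi, [edx]: edi=M[100]=-4
after and edi, 15: edi=(-4)&15=12
after add edx, 4: edx=100+4=104
after sub ebx, 1: ebx=7-1=6
cmp ebx, 2  (cmp 6,2)
jg loop: taken
after mov edi, [edx]: edi=M[104]=1
after and edi, 15: edi=1&15=1
after add edx, 4: edx=104+4=108
after sub ebx, 1: ebx=6-1=5
cmp ebx, 2  (cmp 5,2)
jg loop: taken
after mov edi, [edx]: edi=M[108]=12
after and edi, 15: edi=12&15=12
after add edx, 4: edx=108+4=112
after sub ebx, 1: ebx=5-1=4
cmp ebx, 2  (cmp 4,2)
jg loop: taken
after mov edi, [edx]: edi=M[112]=22
after and edi, 15: edi=22&15=6
after add edx, 4: edx=112+4=116
after sub ebx, 1: ebx=4-1=3
cmp ebx, 2  (cmp 3,2)
jg loop: taken
after mov edi, [edx]: edi=M[116]=9
after and edi, 15: edi=9&15=9
after add edx, 4: edx=116+4=120
after sub ebx, 1: ebx=3-1=2
cmp ebx, 2  (cmp 2,2)
jg loop: not taken
after or edi, 8: edi=9|8=9
mov [100], edi → M[100]=9
halt.
Total executed instructions: 36.

36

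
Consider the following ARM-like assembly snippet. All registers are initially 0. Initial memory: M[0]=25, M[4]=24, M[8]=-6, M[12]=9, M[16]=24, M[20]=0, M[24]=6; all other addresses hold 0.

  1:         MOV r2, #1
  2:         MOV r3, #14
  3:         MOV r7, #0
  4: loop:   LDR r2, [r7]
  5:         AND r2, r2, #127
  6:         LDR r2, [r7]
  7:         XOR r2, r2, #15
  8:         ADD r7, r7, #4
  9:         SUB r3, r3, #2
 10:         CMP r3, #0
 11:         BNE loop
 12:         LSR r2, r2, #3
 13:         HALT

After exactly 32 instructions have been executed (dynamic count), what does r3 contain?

8

after MOV r2, #1: r2=1
after MOV r3, #14: r3=14
after MOV r7, #0: r7=0
after LDR r2, [r7]: r2=M[0]=25
after AND r2, r2, #127: r2=25&127=25
after LDR r2, [r7]: r2=M[0]=25
after XOR r2, r2, #15: r2=25^15=22
after ADD r7, r7, #4: r7=0+4=4
after SUB r3, r3, #2: r3=14-2=12
CMP r3, #0  (cmp 12,0)
BNE loop: taken
after LDR r2, [r7]: r2=M[4]=24
after AND r2, r2, #127: r2=24&127=24
after LDR r2, [r7]: r2=M[4]=24
after XOR r2, r2, #15: r2=24^15=23
after ADD r7, r7, #4: r7=4+4=8
after SUB r3, r3, #2: r3=12-2=10
CMP r3, #0  (cmp 10,0)
BNE loop: taken
after LDR r2, [r7]: r2=M[8]=-6
after AND r2, r2, #127: r2=(-6)&127=122
after LDR r2, [r7]: r2=M[8]=-6
after XOR r2, r2, #15: r2=(-6)^15=-11
after ADD r7, r7, #4: r7=8+4=12
after SUB r3, r3, #2: r3=10-2=8
CMP r3, #0  (cmp 8,0)
BNE loop: taken
after LDR r2, [r7]: r2=M[12]=9
after AND r2, r2, #127: r2=9&127=9
after LDR r2, [r7]: r2=M[12]=9
after XOR r2, r2, #15: r2=9^15=6
after ADD r7, r7, #4: r7=12+4=16
After step 32: r3 = 8.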